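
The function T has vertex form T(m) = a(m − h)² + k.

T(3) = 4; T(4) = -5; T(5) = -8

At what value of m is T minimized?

First differences -9, -3; second difference 6 = 2a, so a = 3.
Expanding, the m-coefficient is −2ah = -6h; matching it to the data gives h = 5, and then k = -8.
So T(m) = 3(m − 5)² − 8.
Hence h = 5.

5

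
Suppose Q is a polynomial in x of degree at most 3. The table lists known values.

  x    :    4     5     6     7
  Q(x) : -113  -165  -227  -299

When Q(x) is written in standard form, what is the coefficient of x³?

Write Q(x) = ax³ + bx² + cx + d; the 4 given values yield a linear system in the 4 coefficients.
Solving, the leading coefficient vanishes, and Q(x) = -5x² - 7x - 5.
The coefficient of x³ is 0.

0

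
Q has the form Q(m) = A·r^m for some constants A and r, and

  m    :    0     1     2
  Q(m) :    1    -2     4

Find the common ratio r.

Consecutive ratio: -2/1 = -2, and 4/(-2) = -2, so r = -2.
Then A·(-2)^0 = 1 gives A = 1, and Q(m) = 1·(-2)^m.

-2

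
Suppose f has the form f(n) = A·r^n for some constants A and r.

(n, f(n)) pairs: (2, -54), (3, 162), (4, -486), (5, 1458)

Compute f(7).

13122

Consecutive ratio: 162/(-54) = -3, and -486/162 = -3, so r = -3.
Then A·(-3)^2 = -54 gives A = -6, and f(n) = -6·(-3)^n.
f(7) = -6·(-3)^7 = 13122.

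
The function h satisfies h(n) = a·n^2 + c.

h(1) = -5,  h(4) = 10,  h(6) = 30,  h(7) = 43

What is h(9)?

From h(1) = -5 and h(4) = 10: 1a + c = -5 and 16a + c = 10.
Subtracting: 15a = 15, so a = 1; then c = -5 − 1·1 = -6.
So h(n) = 1n² − 6, and h(9) = 75.

75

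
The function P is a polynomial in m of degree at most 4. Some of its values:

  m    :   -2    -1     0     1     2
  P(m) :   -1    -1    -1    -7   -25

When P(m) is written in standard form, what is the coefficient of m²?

-3

Write P(m) = am^4 + bm³ + cm² + dm + e; the 5 given values yield a linear system in the 5 coefficients.
Solving, the leading coefficient vanishes, and P(m) = -m³ - 3m² - 2m - 1.
The coefficient of m² is -3.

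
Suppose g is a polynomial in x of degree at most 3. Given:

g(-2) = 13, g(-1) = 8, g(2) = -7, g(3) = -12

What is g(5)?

Write g(x) = ax³ + bx² + cx + d; the 4 given values yield a linear system in the 4 coefficients.
Solving, the top 2 coefficients vanish, and g(x) = -5x + 3.
Then g(5) = -22.

-22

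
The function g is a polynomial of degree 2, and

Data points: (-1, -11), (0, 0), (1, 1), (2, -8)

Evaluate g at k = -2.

-32

Write g(k) = ak² + bk + c; the 4 given values yield a linear system in the 3 coefficients.
Solving, g(k) = -5k² + 6k.
Then g(-2) = -32.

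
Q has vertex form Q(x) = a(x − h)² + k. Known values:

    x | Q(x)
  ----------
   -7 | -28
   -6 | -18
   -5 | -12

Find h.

-4

First differences 10, 6; second difference -4 = 2a, so a = -2.
Expanding, the x-coefficient is −2ah = 4h; matching it to the data gives h = -4, and then k = -10.
So Q(x) = -2(x + 4)² − 10.
Hence h = -4.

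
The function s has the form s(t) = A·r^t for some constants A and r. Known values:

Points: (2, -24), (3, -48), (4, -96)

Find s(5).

Consecutive ratio: -48/(-24) = 2, and -96/(-48) = 2, so r = 2.
Then A·2^2 = -24 gives A = -6, and s(t) = -6·2^t.
s(5) = -6·2^5 = -192.

-192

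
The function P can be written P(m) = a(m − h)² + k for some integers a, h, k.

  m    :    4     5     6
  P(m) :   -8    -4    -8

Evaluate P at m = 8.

-40

First differences 4, -4; second difference -8 = 2a, so a = -4.
Expanding, the m-coefficient is −2ah = 8h; matching it to the data gives h = 5, and then k = -4.
So P(m) = -4(m − 5)² − 4.
P(8) = -4·3² − 4 = -40.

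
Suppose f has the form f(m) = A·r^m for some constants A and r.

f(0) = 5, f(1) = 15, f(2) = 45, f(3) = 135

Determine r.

3

Consecutive ratio: 15/5 = 3, and 45/15 = 3, so r = 3.
Then A·3^0 = 5 gives A = 5, and f(m) = 5·3^m.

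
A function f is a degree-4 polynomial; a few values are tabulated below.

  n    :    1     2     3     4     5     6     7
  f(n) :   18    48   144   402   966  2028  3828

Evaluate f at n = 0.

Write f(n) = an^4 + bn³ + cn² + dn + e; the 7 given values yield a linear system in the 5 coefficients.
Solving, f(n) = 2n^4 - 4n³ + 7n² + 7n + 6.
Then f(0) = 6.

6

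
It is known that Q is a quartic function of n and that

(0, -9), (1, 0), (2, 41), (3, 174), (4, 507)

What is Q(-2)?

69

Write Q(n) = an^4 + bn³ + cn² + dn + e; the 5 given values yield a linear system in the 5 coefficients.
Solving, Q(n) = 2n^4 - 2n³ + 8n² + n - 9.
Then Q(-2) = 69.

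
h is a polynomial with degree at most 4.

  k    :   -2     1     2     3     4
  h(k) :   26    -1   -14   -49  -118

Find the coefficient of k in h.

-2

Write h(k) = ak^4 + bk³ + ck² + dk + e; the 5 given values yield a linear system in the 5 coefficients.
Solving, the leading coefficient vanishes, and h(k) = -2k³ + k² - 2k + 2.
The coefficient of k is -2.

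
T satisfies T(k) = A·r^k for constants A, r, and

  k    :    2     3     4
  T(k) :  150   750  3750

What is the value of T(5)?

18750

Consecutive ratio: 750/150 = 5, and 3750/750 = 5, so r = 5.
Then A·5^2 = 150 gives A = 6, and T(k) = 6·5^k.
T(5) = 6·5^5 = 18750.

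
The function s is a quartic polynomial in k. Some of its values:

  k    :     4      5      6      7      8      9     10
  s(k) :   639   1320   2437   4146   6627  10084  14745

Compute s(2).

81

First differences: 681, 1117, 1709, 2481, 3457, 4661. Second differences: 436, 592, 772, 976, 1204. Third differences: 156, 180, 204, 228. Fourth differences: 24, 24, 24.
Level-4 differences are constant, so s has degree 4.
Fitting a degree-4 polynomial gives s(k) = k^4 + 4k³ + 7k² + 5k - 5.
Then s(2) = 81.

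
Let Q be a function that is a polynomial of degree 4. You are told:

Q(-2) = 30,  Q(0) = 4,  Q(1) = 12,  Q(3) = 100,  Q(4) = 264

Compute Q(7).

2244

Write Q(t) = at^4 + bt³ + ct² + dt + e; the 5 given values yield a linear system in the 5 coefficients.
Solving, Q(t) = t^4 - t³ + 3t² + 5t + 4.
Then Q(7) = 2244.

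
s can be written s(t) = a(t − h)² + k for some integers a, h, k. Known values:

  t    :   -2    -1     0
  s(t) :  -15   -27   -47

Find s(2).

-111

First differences -12, -20; second difference -8 = 2a, so a = -4.
Expanding, the t-coefficient is −2ah = 8h; matching it to the data gives h = -3, and then k = -11.
So s(t) = -4(t + 3)² − 11.
s(2) = -4·5² − 11 = -111.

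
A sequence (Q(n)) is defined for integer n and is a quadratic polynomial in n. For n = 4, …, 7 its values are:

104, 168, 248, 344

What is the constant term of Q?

First differences: 64, 80, 96. Second differences: 16, 16.
Level-2 differences are constant, so Q has degree 2.
Fitting a degree-2 polynomial gives Q(n) = 8n² - 8n + 8.
The constant term is Q(0) = 8.

8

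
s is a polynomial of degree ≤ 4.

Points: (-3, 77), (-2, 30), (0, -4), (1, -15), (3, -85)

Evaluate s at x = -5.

291

Write s(x) = ax^4 + bx³ + cx² + dx + e; the 5 given values yield a linear system in the 5 coefficients.
Solving, the leading coefficient vanishes, and s(x) = -2x³ - 9x - 4.
Then s(-5) = 291.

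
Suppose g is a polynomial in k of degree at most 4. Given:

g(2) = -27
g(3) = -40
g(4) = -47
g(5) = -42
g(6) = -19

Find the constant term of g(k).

-7

First differences: -13, -7, 5, 23. Second differences: 6, 12, 18. Third differences: 6, 6.
Level-3 differences are constant, so g has degree 3.
Fitting a degree-3 polynomial gives g(k) = k³ - 6k² - 2k - 7.
The constant term is g(0) = -7.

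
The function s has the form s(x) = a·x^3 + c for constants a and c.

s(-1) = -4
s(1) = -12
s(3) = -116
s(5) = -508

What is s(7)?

-1380

From s(-1) = -4 and s(1) = -12: -1a + c = -4 and 1a + c = -12.
Subtracting: 2a = -8, so a = -4; then c = -4 − (-4)·(-1) = -8.
So s(x) = -4x³ − 8, and s(7) = -1380.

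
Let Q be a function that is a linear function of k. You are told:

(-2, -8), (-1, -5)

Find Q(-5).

Write Q(k) = ak + b; the 2 given values yield a linear system in the 2 coefficients.
Solving, Q(k) = 3k - 2.
Then Q(-5) = -17.

-17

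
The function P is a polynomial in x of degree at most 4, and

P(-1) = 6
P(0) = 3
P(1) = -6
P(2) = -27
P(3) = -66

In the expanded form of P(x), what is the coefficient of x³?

Write P(x) = ax^4 + bx³ + cx² + dx + e; the 5 given values yield a linear system in the 5 coefficients.
Solving, the leading coefficient vanishes, and P(x) = -x³ - 3x² - 5x + 3.
The coefficient of x³ is -1.

-1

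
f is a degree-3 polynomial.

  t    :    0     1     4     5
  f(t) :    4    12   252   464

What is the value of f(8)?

1748

Write f(t) = at³ + bt² + ct + d; the 4 given values yield a linear system in the 4 coefficients.
Solving, f(t) = 3t³ + 3t² + 2t + 4.
Then f(8) = 1748.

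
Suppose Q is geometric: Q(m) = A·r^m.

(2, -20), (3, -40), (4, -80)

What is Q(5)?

-160

Consecutive ratio: -40/(-20) = 2, and -80/(-40) = 2, so r = 2.
Then A·2^2 = -20 gives A = -5, and Q(m) = -5·2^m.
Q(5) = -5·2^5 = -160.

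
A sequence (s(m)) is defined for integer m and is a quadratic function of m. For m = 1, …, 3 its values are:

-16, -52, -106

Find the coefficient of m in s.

-9

Write s(m) = am² + bm + c; the 3 given values yield a linear system in the 3 coefficients.
Solving, s(m) = -9m² - 9m + 2.
The coefficient of m is -9.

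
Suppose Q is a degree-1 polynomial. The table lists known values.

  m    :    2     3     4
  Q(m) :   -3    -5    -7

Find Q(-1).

Write Q(m) = am + b; the 3 given values yield a linear system in the 2 coefficients.
Solving, Q(m) = -2m + 1.
Then Q(-1) = 3.

3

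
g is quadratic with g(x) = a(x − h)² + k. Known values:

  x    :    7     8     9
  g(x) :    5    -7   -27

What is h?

6

First differences -12, -20; second difference -8 = 2a, so a = -4.
Expanding, the x-coefficient is −2ah = 8h; matching it to the data gives h = 6, and then k = 9.
So g(x) = -4(x − 6)² + 9.
Hence h = 6.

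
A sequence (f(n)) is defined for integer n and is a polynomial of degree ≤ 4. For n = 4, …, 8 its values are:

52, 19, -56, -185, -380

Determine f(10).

-1016

First differences: -33, -75, -129, -195. Second differences: -42, -54, -66. Third differences: -12, -12.
Level-3 differences are constant, so f has degree 3.
Fitting a degree-3 polynomial gives f(n) = -2n³ + 9n² + 8n + 4.
Then f(10) = -1016.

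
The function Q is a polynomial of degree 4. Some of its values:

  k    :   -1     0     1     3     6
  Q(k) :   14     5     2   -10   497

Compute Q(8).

2165

Write Q(k) = ak^4 + bk³ + ck² + dk + e; the 5 given values yield a linear system in the 5 coefficients.
Solving, Q(k) = k^4 - 4k³ + 2k² - 2k + 5.
Then Q(8) = 2165.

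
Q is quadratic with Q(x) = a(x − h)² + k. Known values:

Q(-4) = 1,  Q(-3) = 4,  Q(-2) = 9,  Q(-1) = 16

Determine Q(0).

First differences 3, 5, 7; second difference 2 = 2a, so a = 1.
Expanding, the x-coefficient is −2ah = -2h; matching it to the data gives h = -5, and then k = 0.
So Q(x) = 1(x + 5)² + 0.
Q(0) = 1·5² + 0 = 25.

25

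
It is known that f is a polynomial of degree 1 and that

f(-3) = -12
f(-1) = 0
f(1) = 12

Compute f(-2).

Write f(x) = ax + b; the 3 given values yield a linear system in the 2 coefficients.
Solving, f(x) = 6x + 6.
Then f(-2) = -6.

-6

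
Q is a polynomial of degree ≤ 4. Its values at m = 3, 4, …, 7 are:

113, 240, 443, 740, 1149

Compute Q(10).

First differences: 127, 203, 297, 409. Second differences: 76, 94, 112. Third differences: 18, 18.
Level-3 differences are constant, so Q has degree 3.
Fitting a degree-3 polynomial gives Q(m) = 3m³ + 2m² + 2m + 8.
Then Q(10) = 3228.

3228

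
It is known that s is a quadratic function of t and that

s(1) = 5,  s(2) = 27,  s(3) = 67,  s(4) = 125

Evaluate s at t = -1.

15

First differences: 22, 40, 58. Second differences: 18, 18.
Level-2 differences are constant, so s has degree 2.
Fitting a degree-2 polynomial gives s(t) = 9t² - 5t + 1.
Then s(-1) = 15.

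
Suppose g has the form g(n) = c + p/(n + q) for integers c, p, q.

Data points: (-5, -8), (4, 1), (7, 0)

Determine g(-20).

-3

(g(n) − c)(n + q) = p for each data point; the three points give a linear system in c and q, then p follows.
Solving: c = -2, q = 2, p = 18, so g(n) = -2 + 18/(n + 2).
Then g(-20) = -2 + 18/(-18) = -3.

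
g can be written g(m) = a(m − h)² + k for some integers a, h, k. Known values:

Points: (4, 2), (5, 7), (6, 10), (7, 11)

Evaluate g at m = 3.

First differences 5, 3, 1; second difference -2 = 2a, so a = -1.
Expanding, the m-coefficient is −2ah = 2h; matching it to the data gives h = 7, and then k = 11.
So g(m) = -1(m − 7)² + 11.
g(3) = -1·(-4)² + 11 = -5.

-5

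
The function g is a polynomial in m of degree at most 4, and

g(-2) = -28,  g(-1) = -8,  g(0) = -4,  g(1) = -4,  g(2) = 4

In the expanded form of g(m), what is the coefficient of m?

0

First differences: 20, 4, 0, 8. Second differences: -16, -4, 8. Third differences: 12, 12.
Level-3 differences are constant, so g has degree 3.
Fitting a degree-3 polynomial gives g(m) = 2m³ - 2m² - 4.
The coefficient of m is 0.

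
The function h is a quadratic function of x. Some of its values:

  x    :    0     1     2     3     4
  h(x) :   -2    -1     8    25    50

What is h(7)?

Write h(x) = ax² + bx + c; the 5 given values yield a linear system in the 3 coefficients.
Solving, h(x) = 4x² - 3x - 2.
Then h(7) = 173.

173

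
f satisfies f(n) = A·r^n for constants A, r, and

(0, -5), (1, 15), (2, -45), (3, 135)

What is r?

-3

Consecutive ratio: 15/(-5) = -3, and -45/15 = -3, so r = -3.
Then A·(-3)^0 = -5 gives A = -5, and f(n) = -5·(-3)^n.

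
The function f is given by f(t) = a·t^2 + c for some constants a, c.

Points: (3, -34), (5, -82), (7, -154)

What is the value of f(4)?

-55

From f(3) = -34 and f(5) = -82: 9a + c = -34 and 25a + c = -82.
Subtracting: 16a = -48, so a = -3; then c = -34 − (-3)·9 = -7.
So f(t) = -3t² − 7, and f(4) = -55.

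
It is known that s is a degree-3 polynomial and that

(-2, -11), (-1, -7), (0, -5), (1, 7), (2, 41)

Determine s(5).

Write s(t) = at³ + bt² + ct + d; the 5 given values yield a linear system in the 4 coefficients.
Solving, s(t) = 2t³ + 5t² + 5t - 5.
Then s(5) = 395.

395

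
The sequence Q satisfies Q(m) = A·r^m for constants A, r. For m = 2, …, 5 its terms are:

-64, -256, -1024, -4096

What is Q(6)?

Consecutive ratio: -256/(-64) = 4, and -1024/(-256) = 4, so r = 4.
Then A·4^2 = -64 gives A = -4, and Q(m) = -4·4^m.
Q(6) = -4·4^6 = -16384.

-16384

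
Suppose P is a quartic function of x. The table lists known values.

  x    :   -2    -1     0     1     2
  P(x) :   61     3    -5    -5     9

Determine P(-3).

259

Write P(x) = ax^4 + bx³ + cx² + dx + e; the 5 given values yield a linear system in the 5 coefficients.
Solving, P(x) = 2x^4 - 3x³ + 2x² - x - 5.
Then P(-3) = 259.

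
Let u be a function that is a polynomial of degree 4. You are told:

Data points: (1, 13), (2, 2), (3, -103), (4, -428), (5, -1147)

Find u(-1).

Write u(t) = at^4 + bt³ + ct² + dt + e; the 5 given values yield a linear system in the 5 coefficients.
Solving, u(t) = -2t^4 - t³ + 9t² - t + 8.
Then u(-1) = 17.

17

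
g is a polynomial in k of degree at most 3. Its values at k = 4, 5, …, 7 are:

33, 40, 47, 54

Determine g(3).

26

First differences: 7, 7, 7.
Level-1 differences are constant, so g has degree 1.
Fitting a degree-1 polynomial gives g(k) = 7k + 5.
Then g(3) = 26.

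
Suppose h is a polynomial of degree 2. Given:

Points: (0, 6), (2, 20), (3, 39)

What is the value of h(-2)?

Write h(m) = am² + bm + c; the 3 given values yield a linear system in the 3 coefficients.
Solving, h(m) = 4m² - m + 6.
Then h(-2) = 24.

24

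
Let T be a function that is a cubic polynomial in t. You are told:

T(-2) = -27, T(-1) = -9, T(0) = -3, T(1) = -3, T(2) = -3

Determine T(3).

3

First differences: 18, 6, 0, 0. Second differences: -12, -6, 0. Third differences: 6, 6.
Level-3 differences are constant, so T has degree 3.
Fitting a degree-3 polynomial gives T(t) = t³ - 3t² + 2t - 3.
Then T(3) = 3.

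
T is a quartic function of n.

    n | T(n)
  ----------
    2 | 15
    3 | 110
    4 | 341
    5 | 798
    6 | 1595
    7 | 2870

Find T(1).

-10

First differences: 95, 231, 457, 797, 1275. Second differences: 136, 226, 340, 478. Third differences: 90, 114, 138. Fourth differences: 24, 24.
Level-4 differences are constant, so T has degree 4.
Fitting a degree-4 polynomial gives T(n) = n^4 + n³ + 4n² - 9n - 7.
Then T(1) = -10.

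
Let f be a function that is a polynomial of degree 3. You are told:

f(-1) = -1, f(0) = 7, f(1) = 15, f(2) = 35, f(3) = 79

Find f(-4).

First differences: 8, 8, 20, 44. Second differences: 0, 12, 24. Third differences: 12, 12.
Level-3 differences are constant, so f has degree 3.
Fitting a degree-3 polynomial gives f(k) = 2k³ + 6k + 7.
Then f(-4) = -145.

-145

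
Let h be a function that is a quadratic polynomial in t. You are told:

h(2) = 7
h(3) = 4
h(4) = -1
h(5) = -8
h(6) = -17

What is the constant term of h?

Write h(t) = at² + bt + c; the 5 given values yield a linear system in the 3 coefficients.
Solving, h(t) = -t² + 2t + 7.
The constant term is h(0) = 7.

7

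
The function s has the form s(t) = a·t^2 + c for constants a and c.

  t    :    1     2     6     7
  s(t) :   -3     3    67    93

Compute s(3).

From s(1) = -3 and s(2) = 3: 1a + c = -3 and 4a + c = 3.
Subtracting: 3a = 6, so a = 2; then c = -3 − 2·1 = -5.
So s(t) = 2t² − 5, and s(3) = 13.

13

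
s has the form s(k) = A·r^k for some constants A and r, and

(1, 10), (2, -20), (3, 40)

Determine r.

-2

Consecutive ratio: -20/10 = -2, and 40/(-20) = -2, so r = -2.
Then A·(-2)^1 = 10 gives A = -5, and s(k) = -5·(-2)^k.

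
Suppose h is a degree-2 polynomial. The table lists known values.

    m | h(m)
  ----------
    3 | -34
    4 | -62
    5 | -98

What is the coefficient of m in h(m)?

Write h(m) = am² + bm + c; the 3 given values yield a linear system in the 3 coefficients.
Solving, h(m) = -4m² + 2.
The coefficient of m is 0.

0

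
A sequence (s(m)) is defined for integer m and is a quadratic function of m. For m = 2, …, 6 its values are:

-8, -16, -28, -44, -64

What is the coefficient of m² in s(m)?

First differences: -8, -12, -16, -20. Second differences: -4, -4, -4.
Level-2 differences are constant, so s has degree 2.
Fitting a degree-2 polynomial gives s(m) = -2m² + 2m - 4.
The coefficient of m² is -2.

-2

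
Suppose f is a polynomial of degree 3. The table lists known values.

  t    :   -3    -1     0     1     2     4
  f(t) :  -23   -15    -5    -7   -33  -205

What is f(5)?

Write f(t) = at³ + bt² + ct + d; the 6 given values yield a linear system in the 4 coefficients.
Solving, f(t) = -2t³ - 6t² + 6t - 5.
Then f(5) = -375.

-375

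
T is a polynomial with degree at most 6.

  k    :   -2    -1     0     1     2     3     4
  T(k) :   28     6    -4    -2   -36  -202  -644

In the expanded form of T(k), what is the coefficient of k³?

Write T(k) = ak^6 + bk^5 + ck^4 + dk³ + ek² + pk + q; the 7 given values yield a linear system in the 7 coefficients.
Solving, the top 2 coefficients vanish, and T(k) = -2k^4 - 4k³ + 8k² - 4.
The coefficient of k³ is -4.

-4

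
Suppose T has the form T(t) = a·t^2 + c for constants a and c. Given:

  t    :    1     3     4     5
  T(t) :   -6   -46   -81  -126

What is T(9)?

From T(1) = -6 and T(3) = -46: 1a + c = -6 and 9a + c = -46.
Subtracting: 8a = -40, so a = -5; then c = -6 − (-5)·1 = -1.
So T(t) = -5t² − 1, and T(9) = -406.

-406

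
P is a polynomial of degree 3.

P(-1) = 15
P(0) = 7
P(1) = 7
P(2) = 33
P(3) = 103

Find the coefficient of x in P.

-7

First differences: -8, 0, 26, 70. Second differences: 8, 26, 44. Third differences: 18, 18.
Level-3 differences are constant, so P has degree 3.
Fitting a degree-3 polynomial gives P(x) = 3x³ + 4x² - 7x + 7.
The coefficient of x is -7.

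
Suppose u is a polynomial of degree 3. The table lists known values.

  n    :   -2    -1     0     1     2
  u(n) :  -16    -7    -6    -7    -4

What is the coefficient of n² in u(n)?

-1

First differences: 9, 1, -1, 3. Second differences: -8, -2, 4. Third differences: 6, 6.
Level-3 differences are constant, so u has degree 3.
Fitting a degree-3 polynomial gives u(n) = n³ - n² - n - 6.
The coefficient of n² is -1.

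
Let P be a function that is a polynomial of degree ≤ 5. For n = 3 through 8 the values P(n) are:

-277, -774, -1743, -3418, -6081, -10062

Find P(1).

-3

First differences: -497, -969, -1675, -2663, -3981. Second differences: -472, -706, -988, -1318. Third differences: -234, -282, -330. Fourth differences: -48, -48.
Level-4 differences are constant, so P has degree 4.
Fitting a degree-4 polynomial gives P(n) = -2n^4 - 3n³ - 6n² + 6n + 2.
Then P(1) = -3.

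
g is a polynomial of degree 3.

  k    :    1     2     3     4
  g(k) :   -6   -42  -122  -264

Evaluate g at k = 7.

Write g(k) = ak³ + bk² + ck + d; the 4 given values yield a linear system in the 4 coefficients.
Solving, g(k) = -3k³ - 4k² - 3k + 4.
Then g(7) = -1242.

-1242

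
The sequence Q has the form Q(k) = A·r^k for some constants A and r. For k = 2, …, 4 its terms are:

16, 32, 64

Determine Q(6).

Consecutive ratio: 32/16 = 2, and 64/32 = 2, so r = 2.
Then A·2^2 = 16 gives A = 4, and Q(k) = 4·2^k.
Q(6) = 4·2^6 = 256.

256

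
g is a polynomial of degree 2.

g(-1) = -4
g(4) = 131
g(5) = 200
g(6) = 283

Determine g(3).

76

Write g(x) = ax² + bx + c; the 4 given values yield a linear system in the 3 coefficients.
Solving, g(x) = 7x² + 6x - 5.
Then g(3) = 76.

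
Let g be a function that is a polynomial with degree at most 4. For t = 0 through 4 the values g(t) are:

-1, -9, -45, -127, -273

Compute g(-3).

35

First differences: -8, -36, -82, -146. Second differences: -28, -46, -64. Third differences: -18, -18.
Level-3 differences are constant, so g has degree 3.
Fitting a degree-3 polynomial gives g(t) = -3t³ - 5t² - 1.
Then g(-3) = 35.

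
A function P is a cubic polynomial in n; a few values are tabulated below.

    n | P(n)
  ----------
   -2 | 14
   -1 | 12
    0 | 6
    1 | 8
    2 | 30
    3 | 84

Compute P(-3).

Write P(n) = an³ + bn² + cn + d; the 6 given values yield a linear system in the 4 coefficients.
Solving, P(n) = 2n³ + 4n² - 4n + 6.
Then P(-3) = 0.

0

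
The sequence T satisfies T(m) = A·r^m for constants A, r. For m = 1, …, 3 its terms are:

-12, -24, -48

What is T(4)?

-96

Consecutive ratio: -24/(-12) = 2, and -48/(-24) = 2, so r = 2.
Then A·2^1 = -12 gives A = -6, and T(m) = -6·2^m.
T(4) = -6·2^4 = -96.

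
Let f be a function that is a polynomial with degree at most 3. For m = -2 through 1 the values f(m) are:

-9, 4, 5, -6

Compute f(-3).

Write f(m) = am³ + bm² + cm + d; the 4 given values yield a linear system in the 4 coefficients.
Solving, the leading coefficient vanishes, and f(m) = -6m² - 5m + 5.
Then f(-3) = -34.

-34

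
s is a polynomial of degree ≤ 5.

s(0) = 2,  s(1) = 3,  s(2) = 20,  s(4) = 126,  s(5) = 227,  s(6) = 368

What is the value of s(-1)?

Write s(x) = ax^5 + bx^4 + cx³ + dx² + ex + p; the 6 given values yield a linear system in the 6 coefficients.
Solving, the top 2 coefficients vanish, and s(x) = x³ + 5x² - 5x + 2.
Then s(-1) = 11.

11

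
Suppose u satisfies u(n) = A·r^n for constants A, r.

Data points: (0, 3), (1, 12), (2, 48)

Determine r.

4

Consecutive ratio: 12/3 = 4, and 48/12 = 4, so r = 4.
Then A·4^0 = 3 gives A = 3, and u(n) = 3·4^n.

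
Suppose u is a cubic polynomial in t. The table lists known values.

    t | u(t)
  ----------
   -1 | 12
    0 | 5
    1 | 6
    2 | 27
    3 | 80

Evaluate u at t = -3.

2

First differences: -7, 1, 21, 53. Second differences: 8, 20, 32. Third differences: 12, 12.
Level-3 differences are constant, so u has degree 3.
Fitting a degree-3 polynomial gives u(t) = 2t³ + 4t² - 5t + 5.
Then u(-3) = 2.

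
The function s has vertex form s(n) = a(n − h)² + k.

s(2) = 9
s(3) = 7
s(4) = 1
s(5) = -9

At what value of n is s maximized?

2

First differences -2, -6, -10; second difference -4 = 2a, so a = -2.
Expanding, the n-coefficient is −2ah = 4h; matching it to the data gives h = 2, and then k = 9.
So s(n) = -2(n − 2)² + 9.
Hence h = 2.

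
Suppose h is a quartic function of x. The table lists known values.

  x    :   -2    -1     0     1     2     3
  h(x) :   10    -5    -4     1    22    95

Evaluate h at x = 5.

First differences: -15, 1, 5, 21, 73. Second differences: 16, 4, 16, 52. Third differences: -12, 12, 36. Fourth differences: 24, 24.
Level-4 differences are constant, so h has degree 4.
Fitting a degree-4 polynomial gives h(x) = x^4 + x² + 3x - 4.
Then h(5) = 661.

661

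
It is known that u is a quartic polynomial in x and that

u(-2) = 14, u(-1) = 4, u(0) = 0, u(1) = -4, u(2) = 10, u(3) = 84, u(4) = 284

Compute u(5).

First differences: -10, -4, -4, 14, 74, 200. Second differences: 6, 0, 18, 60, 126. Third differences: -6, 18, 42, 66. Fourth differences: 24, 24, 24.
Level-4 differences are constant, so u has degree 4.
Fitting a degree-4 polynomial gives u(x) = x^4 + x³ - x² - 5x.
Then u(5) = 700.

700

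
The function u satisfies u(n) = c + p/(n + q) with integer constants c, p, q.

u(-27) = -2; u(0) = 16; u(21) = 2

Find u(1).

(u(n) − c)(n + q) = p for each data point; the three points give a linear system in c and q, then p follows.
Solving: c = 0, q = 3, p = 48, so u(n) = 48/(n + 3).
Then u(1) = 0 + 48/4 = 12.

12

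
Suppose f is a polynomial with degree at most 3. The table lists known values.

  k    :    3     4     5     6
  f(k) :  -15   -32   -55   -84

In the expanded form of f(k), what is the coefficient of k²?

First differences: -17, -23, -29. Second differences: -6, -6.
Level-2 differences are constant, so f has degree 2.
Fitting a degree-2 polynomial gives f(k) = -3k² + 4k.
The coefficient of k² is -3.

-3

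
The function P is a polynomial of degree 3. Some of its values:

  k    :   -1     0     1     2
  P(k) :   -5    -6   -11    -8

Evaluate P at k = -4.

Write P(k) = ak³ + bk² + ck + d; the 4 given values yield a linear system in the 4 coefficients.
Solving, P(k) = 2k³ - 2k² - 5k - 6.
Then P(-4) = -146.

-146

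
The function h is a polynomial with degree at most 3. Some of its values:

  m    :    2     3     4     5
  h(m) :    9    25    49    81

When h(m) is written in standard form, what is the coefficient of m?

First differences: 16, 24, 32. Second differences: 8, 8.
Level-2 differences are constant, so h has degree 2.
Fitting a degree-2 polynomial gives h(m) = 4m² - 4m + 1.
The coefficient of m is -4.

-4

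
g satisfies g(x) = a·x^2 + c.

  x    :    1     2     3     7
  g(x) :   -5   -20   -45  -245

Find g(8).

From g(1) = -5 and g(2) = -20: 1a + c = -5 and 4a + c = -20.
Subtracting: 3a = -15, so a = -5; then c = -5 − (-5)·1 = 0.
So g(x) = -5x² + 0, and g(8) = -320.

-320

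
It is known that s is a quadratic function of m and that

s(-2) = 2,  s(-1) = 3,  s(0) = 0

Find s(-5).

Write s(m) = am² + bm + c; the 3 given values yield a linear system in the 3 coefficients.
Solving, s(m) = -2m² - 5m.
Then s(-5) = -25.

-25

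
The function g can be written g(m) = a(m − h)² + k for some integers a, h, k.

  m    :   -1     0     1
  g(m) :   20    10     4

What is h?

2

First differences -10, -6; second difference 4 = 2a, so a = 2.
Expanding, the m-coefficient is −2ah = -4h; matching it to the data gives h = 2, and then k = 2.
So g(m) = 2(m − 2)² + 2.
Hence h = 2.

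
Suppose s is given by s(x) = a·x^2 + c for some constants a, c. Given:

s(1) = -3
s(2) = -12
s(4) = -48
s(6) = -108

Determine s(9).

From s(1) = -3 and s(2) = -12: 1a + c = -3 and 4a + c = -12.
Subtracting: 3a = -9, so a = -3; then c = -3 − (-3)·1 = 0.
So s(x) = -3x² + 0, and s(9) = -243.

-243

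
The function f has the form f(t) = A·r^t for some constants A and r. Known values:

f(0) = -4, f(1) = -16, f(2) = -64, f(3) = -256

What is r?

Consecutive ratio: -16/(-4) = 4, and -64/(-16) = 4, so r = 4.
Then A·4^0 = -4 gives A = -4, and f(t) = -4·4^t.

4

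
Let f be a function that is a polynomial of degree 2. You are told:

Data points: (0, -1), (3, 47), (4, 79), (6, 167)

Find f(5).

119

Write f(n) = an² + bn + c; the 4 given values yield a linear system in the 3 coefficients.
Solving, f(n) = 4n² + 4n - 1.
Then f(5) = 119.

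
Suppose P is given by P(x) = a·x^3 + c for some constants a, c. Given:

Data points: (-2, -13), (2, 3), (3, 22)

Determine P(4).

59

From P(-2) = -13 and P(2) = 3: -8a + c = -13 and 8a + c = 3.
Subtracting: 16a = 16, so a = 1; then c = -13 − 1·(-8) = -5.
So P(x) = 1x³ − 5, and P(4) = 59.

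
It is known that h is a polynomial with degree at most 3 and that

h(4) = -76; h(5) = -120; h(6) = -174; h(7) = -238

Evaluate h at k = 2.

Write h(k) = ak³ + bk² + ck + d; the 4 given values yield a linear system in the 4 coefficients.
Solving, the leading coefficient vanishes, and h(k) = -5k² + k.
Then h(2) = -18.

-18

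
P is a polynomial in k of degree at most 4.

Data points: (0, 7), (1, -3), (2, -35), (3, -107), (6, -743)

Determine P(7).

-1155

Write P(k) = ak^4 + bk³ + ck² + dk + e; the 5 given values yield a linear system in the 5 coefficients.
Solving, the leading coefficient vanishes, and P(k) = -3k³ - 2k² - 5k + 7.
Then P(7) = -1155.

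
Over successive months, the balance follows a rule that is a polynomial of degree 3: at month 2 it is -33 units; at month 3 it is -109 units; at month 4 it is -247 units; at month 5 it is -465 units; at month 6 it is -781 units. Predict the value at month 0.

Write the value at t as u(t).
Write u(t) = at³ + bt² + ct + d; the 5 given values yield a linear system in the 4 coefficients.
Solving, u(t) = -3t³ - 4t² + t + 5.
Then u(0) = 5.

5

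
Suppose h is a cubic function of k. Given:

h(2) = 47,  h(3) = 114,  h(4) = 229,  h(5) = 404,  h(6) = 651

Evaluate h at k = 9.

1944

Write h(k) = ak³ + bk² + ck + d; the 5 given values yield a linear system in the 4 coefficients.
Solving, h(k) = 2k³ + 6k² - k + 9.
Then h(9) = 1944.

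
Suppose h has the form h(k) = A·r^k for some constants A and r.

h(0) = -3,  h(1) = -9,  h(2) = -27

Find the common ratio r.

3

Consecutive ratio: -9/(-3) = 3, and -27/(-9) = 3, so r = 3.
Then A·3^0 = -3 gives A = -3, and h(k) = -3·3^k.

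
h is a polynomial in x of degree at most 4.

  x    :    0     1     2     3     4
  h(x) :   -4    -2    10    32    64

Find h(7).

220

First differences: 2, 12, 22, 32. Second differences: 10, 10, 10.
Level-2 differences are constant, so h has degree 2.
Fitting a degree-2 polynomial gives h(x) = 5x² - 3x - 4.
Then h(7) = 220.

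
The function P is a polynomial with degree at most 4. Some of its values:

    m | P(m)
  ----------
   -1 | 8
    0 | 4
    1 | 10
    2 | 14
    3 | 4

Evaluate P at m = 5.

First differences: -4, 6, 4, -10. Second differences: 10, -2, -14. Third differences: -12, -12.
Level-3 differences are constant, so P has degree 3.
Fitting a degree-3 polynomial gives P(m) = -2m³ + 5m² + 3m + 4.
Then P(5) = -106.

-106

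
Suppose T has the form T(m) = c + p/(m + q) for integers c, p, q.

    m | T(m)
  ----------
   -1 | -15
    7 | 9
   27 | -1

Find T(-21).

(T(m) − c)(m + q) = p for each data point; the three points give a linear system in c and q, then p follows.
Solving: c = -3, q = -3, p = 48, so T(m) = -3 + 48/(m − 3).
Then T(-21) = -3 + 48/(-24) = -5.

-5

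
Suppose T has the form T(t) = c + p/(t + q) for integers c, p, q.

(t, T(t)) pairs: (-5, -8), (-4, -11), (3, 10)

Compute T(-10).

(T(t) − c)(t + q) = p for each data point; the three points give a linear system in c and q, then p follows.
Solving: c = 1, q = 1, p = 36, so T(t) = 1 + 36/(t + 1).
Then T(-10) = 1 + 36/(-9) = -3.

-3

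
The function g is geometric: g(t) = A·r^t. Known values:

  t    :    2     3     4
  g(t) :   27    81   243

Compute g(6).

2187

Consecutive ratio: 81/27 = 3, and 243/81 = 3, so r = 3.
Then A·3^2 = 27 gives A = 3, and g(t) = 3·3^t.
g(6) = 3·3^6 = 2187.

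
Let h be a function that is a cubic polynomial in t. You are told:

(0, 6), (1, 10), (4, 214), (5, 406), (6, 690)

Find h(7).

1084

Write h(t) = at³ + bt² + ct + d; the 5 given values yield a linear system in the 4 coefficients.
Solving, h(t) = 3t³ + t² + 6.
Then h(7) = 1084.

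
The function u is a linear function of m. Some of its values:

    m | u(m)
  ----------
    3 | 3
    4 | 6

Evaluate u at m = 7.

15

Write u(m) = am + b; the 2 given values yield a linear system in the 2 coefficients.
Solving, u(m) = 3m - 6.
Then u(7) = 15.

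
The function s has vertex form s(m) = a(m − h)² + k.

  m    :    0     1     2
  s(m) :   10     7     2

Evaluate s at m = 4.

First differences -3, -5; second difference -2 = 2a, so a = -1.
Expanding, the m-coefficient is −2ah = 2h; matching it to the data gives h = -1, and then k = 11.
So s(m) = -1(m + 1)² + 11.
s(4) = -1·5² + 11 = -14.

-14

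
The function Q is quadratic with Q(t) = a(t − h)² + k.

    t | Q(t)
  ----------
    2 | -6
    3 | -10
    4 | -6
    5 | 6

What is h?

3

First differences -4, 4, 12; second difference 8 = 2a, so a = 4.
Expanding, the t-coefficient is −2ah = -8h; matching it to the data gives h = 3, and then k = -10.
So Q(t) = 4(t − 3)² − 10.
Hence h = 3.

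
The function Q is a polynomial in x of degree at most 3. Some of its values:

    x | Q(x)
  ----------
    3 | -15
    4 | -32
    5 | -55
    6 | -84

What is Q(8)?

First differences: -17, -23, -29. Second differences: -6, -6.
Level-2 differences are constant, so Q has degree 2.
Fitting a degree-2 polynomial gives Q(x) = -3x² + 4x.
Then Q(8) = -160.

-160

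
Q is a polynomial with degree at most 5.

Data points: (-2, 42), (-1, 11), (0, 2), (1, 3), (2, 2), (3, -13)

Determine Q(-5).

387

Write Q(n) = an^5 + bn^4 + cn³ + dn² + en + p; the 6 given values yield a linear system in the 6 coefficients.
Solving, the top 2 coefficients vanish, and Q(n) = -2n³ + 5n² - 2n + 2.
Then Q(-5) = 387.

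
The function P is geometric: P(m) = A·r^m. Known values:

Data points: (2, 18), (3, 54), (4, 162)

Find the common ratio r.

3

Consecutive ratio: 54/18 = 3, and 162/54 = 3, so r = 3.
Then A·3^2 = 18 gives A = 2, and P(m) = 2·3^m.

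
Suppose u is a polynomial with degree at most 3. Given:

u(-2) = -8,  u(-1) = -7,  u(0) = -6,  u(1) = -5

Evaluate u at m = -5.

-11

Write u(m) = am³ + bm² + cm + d; the 4 given values yield a linear system in the 4 coefficients.
Solving, the top 2 coefficients vanish, and u(m) = m - 6.
Then u(-5) = -11.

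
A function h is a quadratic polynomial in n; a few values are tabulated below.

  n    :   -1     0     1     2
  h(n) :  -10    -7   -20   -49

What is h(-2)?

Write h(n) = an² + bn + c; the 4 given values yield a linear system in the 3 coefficients.
Solving, h(n) = -8n² - 5n - 7.
Then h(-2) = -29.

-29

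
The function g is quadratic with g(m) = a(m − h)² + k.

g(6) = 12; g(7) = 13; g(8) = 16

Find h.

First differences 1, 3; second difference 2 = 2a, so a = 1.
Expanding, the m-coefficient is −2ah = -2h; matching it to the data gives h = 6, and then k = 12.
So g(m) = 1(m − 6)² + 12.
Hence h = 6.

6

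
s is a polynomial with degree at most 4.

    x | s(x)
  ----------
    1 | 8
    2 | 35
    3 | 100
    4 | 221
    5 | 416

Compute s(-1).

First differences: 27, 65, 121, 195. Second differences: 38, 56, 74. Third differences: 18, 18.
Level-3 differences are constant, so s has degree 3.
Fitting a degree-3 polynomial gives s(x) = 3x³ + x² + 3x + 1.
Then s(-1) = -4.

-4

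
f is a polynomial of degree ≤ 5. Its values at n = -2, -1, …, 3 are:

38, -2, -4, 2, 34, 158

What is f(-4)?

592

First differences: -40, -2, 6, 32, 124. Second differences: 38, 8, 26, 92. Third differences: -30, 18, 66. Fourth differences: 48, 48.
Level-4 differences are constant, so f has degree 4.
Fitting a degree-4 polynomial gives f(n) = 2n^4 - n³ + 2n² + 3n - 4.
Then f(-4) = 592.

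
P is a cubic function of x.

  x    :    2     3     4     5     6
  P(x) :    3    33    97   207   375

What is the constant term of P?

-3

First differences: 30, 64, 110, 168. Second differences: 34, 46, 58. Third differences: 12, 12.
Level-3 differences are constant, so P has degree 3.
Fitting a degree-3 polynomial gives P(x) = 2x³ - x² - 3x - 3.
The constant term is P(0) = -3.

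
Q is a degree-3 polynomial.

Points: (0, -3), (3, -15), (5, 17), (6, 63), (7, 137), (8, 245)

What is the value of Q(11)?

833

Write Q(m) = am³ + bm² + cm + d; the 6 given values yield a linear system in the 4 coefficients.
Solving, Q(m) = m³ - 4m² - m - 3.
Then Q(11) = 833.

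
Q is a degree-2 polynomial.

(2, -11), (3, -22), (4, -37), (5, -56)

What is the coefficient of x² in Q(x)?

-2

First differences: -11, -15, -19. Second differences: -4, -4.
Level-2 differences are constant, so Q has degree 2.
Fitting a degree-2 polynomial gives Q(x) = -2x² - x - 1.
The coefficient of x² is -2.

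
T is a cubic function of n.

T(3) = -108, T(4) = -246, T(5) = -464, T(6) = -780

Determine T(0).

Write T(n) = an³ + bn² + cn + d; the 4 given values yield a linear system in the 4 coefficients.
Solving, T(n) = -3n³ - 4n² + n + 6.
Then T(0) = 6.

6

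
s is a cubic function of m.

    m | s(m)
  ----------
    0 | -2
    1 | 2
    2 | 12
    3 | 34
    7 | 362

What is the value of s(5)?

138

Write s(m) = am³ + bm² + cm + d; the 5 given values yield a linear system in the 4 coefficients.
Solving, s(m) = m³ + 3m - 2.
Then s(5) = 138.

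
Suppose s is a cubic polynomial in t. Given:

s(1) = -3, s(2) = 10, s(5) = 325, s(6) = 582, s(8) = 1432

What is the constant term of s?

0

Write s(t) = at³ + bt² + ct + d; the 5 given values yield a linear system in the 4 coefficients.
Solving, s(t) = 3t³ - t² - 5t.
The constant term is s(0) = 0.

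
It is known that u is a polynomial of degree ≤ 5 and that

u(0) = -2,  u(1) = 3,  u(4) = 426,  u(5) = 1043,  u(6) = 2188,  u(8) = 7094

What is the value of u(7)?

4107

Write u(n) = an^5 + bn^4 + cn³ + dn² + en + p; the 6 given values yield a linear system in the 6 coefficients.
Solving, the leading coefficient vanishes, and u(n) = 2n^4 - 3n³ + 7n² - n - 2.
Then u(7) = 4107.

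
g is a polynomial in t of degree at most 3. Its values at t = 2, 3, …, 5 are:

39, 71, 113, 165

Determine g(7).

299

First differences: 32, 42, 52. Second differences: 10, 10.
Level-2 differences are constant, so g has degree 2.
Fitting a degree-2 polynomial gives g(t) = 5t² + 7t + 5.
Then g(7) = 299.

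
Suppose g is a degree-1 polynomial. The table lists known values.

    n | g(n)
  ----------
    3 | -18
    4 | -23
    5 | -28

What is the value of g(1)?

-8

First differences: -5, -5.
Level-1 differences are constant, so g has degree 1.
Fitting a degree-1 polynomial gives g(n) = -5n - 3.
Then g(1) = -8.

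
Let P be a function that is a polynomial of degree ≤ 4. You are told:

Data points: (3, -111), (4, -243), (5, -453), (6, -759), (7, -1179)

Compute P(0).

-3

Write P(x) = ax^4 + bx³ + cx² + dx + e; the 5 given values yield a linear system in the 5 coefficients.
Solving, the leading coefficient vanishes, and P(x) = -3x³ - 3x² - 3.
Then P(0) = -3.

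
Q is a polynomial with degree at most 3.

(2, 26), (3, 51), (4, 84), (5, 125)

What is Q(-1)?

-1

Write Q(k) = ak³ + bk² + ck + d; the 4 given values yield a linear system in the 4 coefficients.
Solving, the leading coefficient vanishes, and Q(k) = 4k² + 5k.
Then Q(-1) = -1.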